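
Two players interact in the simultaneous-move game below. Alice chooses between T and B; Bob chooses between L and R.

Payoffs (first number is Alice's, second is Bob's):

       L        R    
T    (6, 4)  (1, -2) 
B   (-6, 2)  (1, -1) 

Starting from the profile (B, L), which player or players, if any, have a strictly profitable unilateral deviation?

Alice at (B, L) earns -6; deviating to T yields 6 — a strict improvement.
Bob earns 2; deviating to R yields -1 — not better.
Only Alice has a strictly profitable deviation.

Alice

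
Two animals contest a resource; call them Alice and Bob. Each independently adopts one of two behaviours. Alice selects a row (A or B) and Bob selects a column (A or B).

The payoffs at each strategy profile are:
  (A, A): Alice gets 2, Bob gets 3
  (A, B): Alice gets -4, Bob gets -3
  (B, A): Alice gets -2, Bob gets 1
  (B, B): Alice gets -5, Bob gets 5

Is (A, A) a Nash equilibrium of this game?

At (A, A), Alice earns 2; switching to B would give -2, so Alice has no profitable deviation.
Bob earns 3; switching to B would give -3, so Bob has no profitable deviation.
Neither player can gain by a unilateral deviation, so this profile is a Nash equilibrium.

Yes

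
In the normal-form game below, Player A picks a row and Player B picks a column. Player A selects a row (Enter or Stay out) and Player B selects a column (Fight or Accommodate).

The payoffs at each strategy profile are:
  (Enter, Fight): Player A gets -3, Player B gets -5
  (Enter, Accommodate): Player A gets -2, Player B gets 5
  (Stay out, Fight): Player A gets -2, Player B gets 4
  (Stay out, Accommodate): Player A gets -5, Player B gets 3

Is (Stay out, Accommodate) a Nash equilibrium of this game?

At (Stay out, Accommodate), Player A earns -5; switching to Enter would give -2, so Player A would deviate.
Player B earns 3; switching to Fight would give 4, so Player B would deviate.
Since at least one player can profitably deviate, this is not a Nash equilibrium.

No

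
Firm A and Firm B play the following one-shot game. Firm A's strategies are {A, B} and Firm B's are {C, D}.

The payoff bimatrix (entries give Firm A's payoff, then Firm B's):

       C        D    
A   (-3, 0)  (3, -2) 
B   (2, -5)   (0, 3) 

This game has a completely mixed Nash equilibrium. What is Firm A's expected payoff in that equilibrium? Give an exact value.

First find q, the probability Firm B plays C, from Firm A's indifference between A and B: −3q + 3(1−q) = 2q, giving q = 3/8.
Since Firm A is indifferent in equilibrium, Firm A's expected payoff equals the payoff from either row against (3/8, 5/8). Using A: −3(3/8) + 3(5/8) = 3/4.

3/4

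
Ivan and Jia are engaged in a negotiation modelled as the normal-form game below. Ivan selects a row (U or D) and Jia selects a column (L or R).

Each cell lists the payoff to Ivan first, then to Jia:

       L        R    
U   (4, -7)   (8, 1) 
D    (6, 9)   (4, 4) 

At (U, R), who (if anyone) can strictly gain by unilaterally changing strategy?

Neither

Ivan at (U, R) earns 8; deviating to D yields 4 — not better.
Jia earns 1; deviating to L yields -7 — not better.
Neither player can strictly improve; the profile is a Nash equilibrium.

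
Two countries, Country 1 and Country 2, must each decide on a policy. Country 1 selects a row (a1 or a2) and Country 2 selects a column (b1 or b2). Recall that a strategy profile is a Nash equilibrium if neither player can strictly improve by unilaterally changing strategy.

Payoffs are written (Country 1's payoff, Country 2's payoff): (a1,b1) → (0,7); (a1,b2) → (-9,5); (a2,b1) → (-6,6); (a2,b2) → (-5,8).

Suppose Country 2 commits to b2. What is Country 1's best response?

a2

Against b2, Country 1 earns -9 from a1 and -5 from a2.
So a2 is the best response.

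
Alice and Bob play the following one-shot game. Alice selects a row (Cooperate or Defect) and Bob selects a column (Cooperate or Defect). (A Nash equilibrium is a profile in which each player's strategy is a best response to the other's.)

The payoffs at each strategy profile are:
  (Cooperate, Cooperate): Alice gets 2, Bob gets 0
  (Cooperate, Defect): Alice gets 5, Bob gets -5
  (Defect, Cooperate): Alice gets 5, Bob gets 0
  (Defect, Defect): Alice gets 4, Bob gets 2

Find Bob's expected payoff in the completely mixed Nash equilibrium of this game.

First find p, the probability Alice plays Cooperate, from Bob's indifference between Cooperate and Defect: 0 = −5p + 2(1−p), giving p = 2/7.
Since Bob is indifferent in equilibrium, Bob's expected payoff equals the payoff from either column against (2/7, 5/7). Using Cooperate: 0 = 0.

0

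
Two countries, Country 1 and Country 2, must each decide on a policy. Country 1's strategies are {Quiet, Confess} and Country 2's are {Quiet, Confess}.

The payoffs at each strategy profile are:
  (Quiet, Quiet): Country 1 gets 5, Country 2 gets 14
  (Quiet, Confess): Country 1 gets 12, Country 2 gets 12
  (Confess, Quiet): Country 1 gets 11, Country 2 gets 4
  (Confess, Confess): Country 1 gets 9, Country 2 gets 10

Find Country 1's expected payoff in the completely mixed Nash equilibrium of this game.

29/3

First find y, the probability Country 2 plays Quiet, from Country 1's indifference between Quiet and Confess: 5y + 12(1−y) = 11y + 9(1−y), giving y = 1/3.
Since Country 1 is indifferent in equilibrium, Country 1's expected payoff equals the payoff from either row against (1/3, 2/3). Using Quiet: 5(1/3) + 12(2/3) = 29/3.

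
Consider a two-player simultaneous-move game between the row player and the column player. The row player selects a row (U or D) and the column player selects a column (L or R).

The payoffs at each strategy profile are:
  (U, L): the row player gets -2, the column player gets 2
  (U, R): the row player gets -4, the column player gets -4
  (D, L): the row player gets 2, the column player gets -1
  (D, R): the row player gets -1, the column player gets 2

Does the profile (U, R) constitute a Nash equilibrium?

At (U, R), the row player earns -4; switching to D would give -1, so the row player would deviate.
The column player earns -4; switching to L would give 2, so the column player would deviate.
Since at least one player can profitably deviate, this is not a Nash equilibrium.

No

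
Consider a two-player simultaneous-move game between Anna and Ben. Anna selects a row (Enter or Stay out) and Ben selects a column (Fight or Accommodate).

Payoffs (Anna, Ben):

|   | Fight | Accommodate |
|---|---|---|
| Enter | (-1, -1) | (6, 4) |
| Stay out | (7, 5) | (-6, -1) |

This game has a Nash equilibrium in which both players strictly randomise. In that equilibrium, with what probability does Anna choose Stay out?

5/11

Let x be the probability that Anna plays Enter. In a completely mixed equilibrium, Ben must be indifferent between Fight and Accommodate.
Ben's expected payoff from Fight is −x + 5(1−x); from Accommodate it is 4x − (1−x).
Setting these equal: −6x + 5 = 5x − 1, so x = 6/11.
Therefore Anna plays Stay out with probability 1 − 6/11 = 5/11.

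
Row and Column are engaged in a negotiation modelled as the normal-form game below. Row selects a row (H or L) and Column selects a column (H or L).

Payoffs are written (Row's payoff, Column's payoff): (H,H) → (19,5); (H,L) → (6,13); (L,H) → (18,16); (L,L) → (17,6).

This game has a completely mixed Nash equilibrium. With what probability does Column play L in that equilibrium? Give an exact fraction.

1/12

Let q be the probability that Column plays H. In a completely mixed equilibrium, Row must be indifferent between H and L.
Row's expected payoff from H is 19q + 6(1−q); from L it is 18q + 17(1−q).
Setting these equal: 13q + 6 = q + 17, so q = 11/12.
Therefore Column plays L with probability 1 − 11/12 = 1/12.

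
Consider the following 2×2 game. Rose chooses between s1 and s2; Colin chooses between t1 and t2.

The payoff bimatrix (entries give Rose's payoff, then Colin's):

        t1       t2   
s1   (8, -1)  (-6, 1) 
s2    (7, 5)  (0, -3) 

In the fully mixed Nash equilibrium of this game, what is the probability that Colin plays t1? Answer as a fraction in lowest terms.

Let q be the probability that Colin plays t1. In a completely mixed equilibrium, Rose must be indifferent between s1 and s2.
Rose's expected payoff from s1 is 8q − 6(1−q); from s2 it is 7q.
Setting these equal: 14q − 6 = 7q, so q = 6/7.

6/7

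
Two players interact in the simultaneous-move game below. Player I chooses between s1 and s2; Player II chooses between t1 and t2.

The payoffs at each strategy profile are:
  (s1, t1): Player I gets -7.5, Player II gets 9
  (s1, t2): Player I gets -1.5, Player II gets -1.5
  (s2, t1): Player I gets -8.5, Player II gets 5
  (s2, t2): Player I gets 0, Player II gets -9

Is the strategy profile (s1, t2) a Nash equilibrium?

At (s1, t2), Player I earns -1.5; switching to s2 would give 0, so Player I would deviate.
Player II earns -1.5; switching to t1 would give 9, so Player II would deviate.
Since at least one player can profitably deviate, this is not a Nash equilibrium.

No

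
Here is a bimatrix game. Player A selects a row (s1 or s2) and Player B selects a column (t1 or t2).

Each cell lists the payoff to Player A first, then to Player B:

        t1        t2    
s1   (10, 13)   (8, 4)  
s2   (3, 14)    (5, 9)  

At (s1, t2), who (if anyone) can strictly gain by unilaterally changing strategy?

Player B

Player A at (s1, t2) earns 8; deviating to s2 yields 5 — not better.
Player B earns 4; deviating to t1 yields 13 — a strict improvement.
Only Player B has a strictly profitable deviation.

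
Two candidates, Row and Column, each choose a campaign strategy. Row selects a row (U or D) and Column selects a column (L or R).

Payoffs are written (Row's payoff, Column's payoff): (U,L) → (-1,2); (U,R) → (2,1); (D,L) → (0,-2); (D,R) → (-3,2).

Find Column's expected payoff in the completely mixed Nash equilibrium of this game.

6/5

First find x, the probability Row plays U, from Column's indifference between L and R: 2x − 2(1−x) = x + 2(1−x), giving x = 4/5.
Since Column is indifferent in equilibrium, Column's expected payoff equals the payoff from either column against (4/5, 1/5). Using L: 2(4/5) − 2(1/5) = 6/5.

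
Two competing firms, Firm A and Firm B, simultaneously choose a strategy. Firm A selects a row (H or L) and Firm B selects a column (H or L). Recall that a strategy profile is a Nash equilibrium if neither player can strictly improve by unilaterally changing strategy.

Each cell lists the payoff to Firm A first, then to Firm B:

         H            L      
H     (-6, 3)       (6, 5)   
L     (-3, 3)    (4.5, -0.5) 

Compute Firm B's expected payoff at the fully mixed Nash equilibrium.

First find x, the probability Firm A plays H, from Firm B's indifference between H and L: 3x + 3(1−x) = 5x − 0.5(1−x), giving x = 7/11.
Since Firm B is indifferent in equilibrium, Firm B's expected payoff equals the payoff from either column against (7/11, 4/11). Using H: 3(7/11) + 3(4/11) = 3.

3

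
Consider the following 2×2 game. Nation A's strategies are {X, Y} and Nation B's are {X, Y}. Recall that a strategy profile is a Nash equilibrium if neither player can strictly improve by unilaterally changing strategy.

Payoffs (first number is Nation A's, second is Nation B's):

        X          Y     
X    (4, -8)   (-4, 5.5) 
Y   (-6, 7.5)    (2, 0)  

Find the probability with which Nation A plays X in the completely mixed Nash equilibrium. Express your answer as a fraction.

5/14

Let x be the probability that Nation A plays X. In a completely mixed equilibrium, Nation B must be indifferent between X and Y.
Nation B's expected payoff from X is −8x + 7.5(1−x); from Y it is 5.5x.
Setting these equal: −15.5x + 7.5 = 5.5x, so x = 5/14.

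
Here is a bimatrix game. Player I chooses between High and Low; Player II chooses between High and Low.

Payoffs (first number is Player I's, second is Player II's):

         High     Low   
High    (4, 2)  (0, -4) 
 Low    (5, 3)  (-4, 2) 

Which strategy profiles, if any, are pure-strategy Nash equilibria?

(High, High): Player I prefers Low (5 > 4) — not an equilibrium.
(High, Low): Player II prefers High (2 > -4) — not an equilibrium.
(Low, High): Player I gets 5 ≥ 4 from High, and Player II gets 3 ≥ 2 from Low — Nash equilibrium.
(Low, Low): Player I prefers High (0 > -4); Player II prefers High (3 > 2) — not an equilibrium.

(Low, High)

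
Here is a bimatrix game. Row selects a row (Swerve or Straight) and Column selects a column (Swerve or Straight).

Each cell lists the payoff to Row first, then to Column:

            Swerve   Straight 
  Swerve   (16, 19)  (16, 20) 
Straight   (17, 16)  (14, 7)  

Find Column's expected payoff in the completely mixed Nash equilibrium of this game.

187/10

First find p, the probability Row plays Swerve, from Column's indifference between Swerve and Straight: 19p + 16(1−p) = 20p + 7(1−p), giving p = 9/10.
Since Column is indifferent in equilibrium, Column's expected payoff equals the payoff from either column against (9/10, 1/10). Using Swerve: 19(9/10) + 16(1/10) = 187/10.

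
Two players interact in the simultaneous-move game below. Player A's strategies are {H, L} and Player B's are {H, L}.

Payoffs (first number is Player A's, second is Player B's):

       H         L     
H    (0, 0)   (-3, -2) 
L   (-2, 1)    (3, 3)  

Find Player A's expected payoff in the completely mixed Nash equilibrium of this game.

First find y, the probability Player B plays H, from Player A's indifference between H and L: −3(1−y) = −2y + 3(1−y), giving y = 3/4.
Since Player A is indifferent in equilibrium, Player A's expected payoff equals the payoff from either row against (3/4, 1/4). Using H: −3(1/4) = -3/4.

-3/4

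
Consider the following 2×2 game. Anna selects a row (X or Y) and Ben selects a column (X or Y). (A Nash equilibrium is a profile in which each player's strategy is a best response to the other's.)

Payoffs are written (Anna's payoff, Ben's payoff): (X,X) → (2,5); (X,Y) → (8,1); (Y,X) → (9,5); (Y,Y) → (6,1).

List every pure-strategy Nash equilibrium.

(Y, X)

(X, X): Anna prefers Y (9 > 2) — not an equilibrium.
(X, Y): Ben prefers X (5 > 1) — not an equilibrium.
(Y, X): Anna gets 9 ≥ 2 from X, and Ben gets 5 ≥ 1 from Y — Nash equilibrium.
(Y, Y): Anna prefers X (8 > 6); Ben prefers X (5 > 1) — not an equilibrium.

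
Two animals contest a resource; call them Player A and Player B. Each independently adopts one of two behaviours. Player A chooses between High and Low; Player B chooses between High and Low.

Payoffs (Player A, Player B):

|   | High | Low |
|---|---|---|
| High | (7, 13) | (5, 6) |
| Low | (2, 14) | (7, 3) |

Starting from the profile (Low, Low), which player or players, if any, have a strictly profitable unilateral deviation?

Player A at (Low, Low) earns 7; deviating to High yields 5 — not better.
Player B earns 3; deviating to High yields 14 — a strict improvement.
Only Player B has a strictly profitable deviation.

Player B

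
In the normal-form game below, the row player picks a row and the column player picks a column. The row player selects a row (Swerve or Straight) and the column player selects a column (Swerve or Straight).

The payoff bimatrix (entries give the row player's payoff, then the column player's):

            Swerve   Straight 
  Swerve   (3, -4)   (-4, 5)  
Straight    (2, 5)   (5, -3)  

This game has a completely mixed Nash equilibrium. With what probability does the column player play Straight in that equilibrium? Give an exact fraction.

Let q be the probability that the column player plays Swerve. In a completely mixed equilibrium, the row player must be indifferent between Swerve and Straight.
The row player's expected payoff from Swerve is 3q − 4(1−q); from Straight it is 2q + 5(1−q).
Setting these equal: 7q − 4 = −3q + 5, so q = 9/10.
Therefore the column player plays Straight with probability 1 − 9/10 = 1/10.

1/10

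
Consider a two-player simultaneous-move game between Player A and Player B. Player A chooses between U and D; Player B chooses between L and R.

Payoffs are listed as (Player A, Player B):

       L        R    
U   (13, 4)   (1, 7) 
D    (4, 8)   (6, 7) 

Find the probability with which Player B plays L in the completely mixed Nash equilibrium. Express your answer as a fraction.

Let c be the probability that Player B plays L. In a completely mixed equilibrium, Player A must be indifferent between U and D.
Player A's expected payoff from U is 13c + (1−c); from D it is 4c + 6(1−c).
Setting these equal: 12c + 1 = −2c + 6, so c = 5/14.

5/14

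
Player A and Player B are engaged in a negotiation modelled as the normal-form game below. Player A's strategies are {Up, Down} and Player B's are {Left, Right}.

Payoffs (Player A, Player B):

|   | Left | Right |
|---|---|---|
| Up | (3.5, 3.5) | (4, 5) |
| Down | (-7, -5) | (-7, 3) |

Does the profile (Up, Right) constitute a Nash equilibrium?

Yes

At (Up, Right), Player A earns 4; switching to Down would give -7, so Player A has no profitable deviation.
Player B earns 5; switching to Left would give 3.5, so Player B has no profitable deviation.
Neither player can gain by a unilateral deviation, so this profile is a Nash equilibrium.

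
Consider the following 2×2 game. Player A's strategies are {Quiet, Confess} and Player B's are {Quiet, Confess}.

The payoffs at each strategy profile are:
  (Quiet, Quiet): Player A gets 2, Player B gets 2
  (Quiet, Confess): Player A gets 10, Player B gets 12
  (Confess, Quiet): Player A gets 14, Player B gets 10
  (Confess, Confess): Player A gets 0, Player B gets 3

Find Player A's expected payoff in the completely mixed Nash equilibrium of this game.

First find y, the probability Player B plays Quiet, from Player A's indifference between Quiet and Confess: 2y + 10(1−y) = 14y, giving y = 5/11.
Since Player A is indifferent in equilibrium, Player A's expected payoff equals the payoff from either row against (5/11, 6/11). Using Quiet: 2(5/11) + 10(6/11) = 70/11.

70/11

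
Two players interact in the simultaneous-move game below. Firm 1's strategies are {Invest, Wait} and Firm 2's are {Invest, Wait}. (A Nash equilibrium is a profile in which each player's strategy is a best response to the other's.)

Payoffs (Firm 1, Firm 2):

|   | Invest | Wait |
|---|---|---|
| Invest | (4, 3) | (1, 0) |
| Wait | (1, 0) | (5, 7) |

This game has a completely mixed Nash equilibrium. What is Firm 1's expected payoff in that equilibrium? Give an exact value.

19/7

First find q, the probability Firm 2 plays Invest, from Firm 1's indifference between Invest and Wait: 4q + (1−q) = q + 5(1−q), giving q = 4/7.
Since Firm 1 is indifferent in equilibrium, Firm 1's expected payoff equals the payoff from either row against (4/7, 3/7). Using Invest: 4(4/7) + (3/7) = 19/7.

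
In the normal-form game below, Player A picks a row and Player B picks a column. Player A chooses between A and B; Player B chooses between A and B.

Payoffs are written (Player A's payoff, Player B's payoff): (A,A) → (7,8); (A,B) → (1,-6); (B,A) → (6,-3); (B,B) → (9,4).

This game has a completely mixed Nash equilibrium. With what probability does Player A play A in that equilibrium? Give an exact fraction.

1/3

Let r be the probability that Player A plays A. In a completely mixed equilibrium, Player B must be indifferent between A and B.
Player B's expected payoff from A is 8r − 3(1−r); from B it is −6r + 4(1−r).
Setting these equal: 11r − 3 = −10r + 4, so r = 1/3.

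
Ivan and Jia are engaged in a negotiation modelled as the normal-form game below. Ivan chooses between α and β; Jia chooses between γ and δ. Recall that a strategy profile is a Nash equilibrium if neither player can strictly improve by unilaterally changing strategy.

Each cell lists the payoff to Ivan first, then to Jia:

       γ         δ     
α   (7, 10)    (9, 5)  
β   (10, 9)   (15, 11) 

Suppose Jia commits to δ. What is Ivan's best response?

β

Against δ, Ivan earns 9 from α and 15 from β.
So β is the best response.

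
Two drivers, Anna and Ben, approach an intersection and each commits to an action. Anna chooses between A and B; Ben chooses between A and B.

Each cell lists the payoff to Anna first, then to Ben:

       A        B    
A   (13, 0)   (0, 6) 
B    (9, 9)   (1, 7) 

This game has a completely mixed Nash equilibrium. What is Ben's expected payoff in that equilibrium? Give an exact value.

First find p, the probability Anna plays A, from Ben's indifference between A and B: 9(1−p) = 6p + 7(1−p), giving p = 1/4.
Since Ben is indifferent in equilibrium, Ben's expected payoff equals the payoff from either column against (1/4, 3/4). Using A: 9(3/4) = 27/4.

27/4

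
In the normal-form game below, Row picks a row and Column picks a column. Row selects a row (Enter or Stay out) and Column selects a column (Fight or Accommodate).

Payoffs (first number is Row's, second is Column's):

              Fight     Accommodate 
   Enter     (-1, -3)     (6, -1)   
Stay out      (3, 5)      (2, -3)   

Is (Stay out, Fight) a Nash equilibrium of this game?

At (Stay out, Fight), Row earns 3; switching to Enter would give -1, so Row has no profitable deviation.
Column earns 5; switching to Accommodate would give -3, so Column has no profitable deviation.
Neither player can gain by a unilateral deviation, so this profile is a Nash equilibrium.

Yes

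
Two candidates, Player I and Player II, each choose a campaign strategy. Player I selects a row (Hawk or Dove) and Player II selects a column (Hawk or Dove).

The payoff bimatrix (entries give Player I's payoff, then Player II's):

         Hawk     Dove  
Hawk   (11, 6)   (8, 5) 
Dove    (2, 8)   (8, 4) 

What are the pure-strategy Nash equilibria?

(Hawk, Hawk)

(Hawk, Hawk): Player I gets 11 ≥ 2 from Dove, and Player II gets 6 ≥ 5 from Dove — Nash equilibrium.
(Hawk, Dove): Player II prefers Hawk (6 > 5) — not an equilibrium.
(Dove, Hawk): Player I prefers Hawk (11 > 2) — not an equilibrium.
(Dove, Dove): Player II prefers Hawk (8 > 4) — not an equilibrium.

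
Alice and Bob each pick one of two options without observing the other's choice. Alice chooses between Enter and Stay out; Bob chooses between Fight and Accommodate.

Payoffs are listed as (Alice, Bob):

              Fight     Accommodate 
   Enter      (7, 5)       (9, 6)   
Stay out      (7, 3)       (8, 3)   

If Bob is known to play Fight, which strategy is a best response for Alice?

either — both Enter and Stay out are best responses

Against Fight, Alice earns 7 from Enter and 7 from Stay out.
So either strategy is a best response.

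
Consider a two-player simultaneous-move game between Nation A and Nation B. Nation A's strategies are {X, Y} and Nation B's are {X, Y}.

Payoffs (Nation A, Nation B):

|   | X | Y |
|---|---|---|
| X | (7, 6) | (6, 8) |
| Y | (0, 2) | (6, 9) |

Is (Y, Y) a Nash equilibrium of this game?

At (Y, Y), Nation A earns 6; switching to X would give 6, so Nation A has no profitable deviation.
Nation B earns 9; switching to X would give 2, so Nation B has no profitable deviation.
Neither player can gain by a unilateral deviation, so this profile is a Nash equilibrium.

Yes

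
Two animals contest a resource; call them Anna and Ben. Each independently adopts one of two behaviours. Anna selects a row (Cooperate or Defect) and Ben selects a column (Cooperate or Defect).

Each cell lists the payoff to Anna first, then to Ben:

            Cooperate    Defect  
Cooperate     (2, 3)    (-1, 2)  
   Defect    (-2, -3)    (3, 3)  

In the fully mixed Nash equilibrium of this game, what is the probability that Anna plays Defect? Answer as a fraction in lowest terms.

1/7

Let x be the probability that Anna plays Cooperate. In a completely mixed equilibrium, Ben must be indifferent between Cooperate and Defect.
Ben's expected payoff from Cooperate is 3x − 3(1−x); from Defect it is 2x + 3(1−x).
Setting these equal: 6x − 3 = −x + 3, so x = 6/7.
Therefore Anna plays Defect with probability 1 − 6/7 = 1/7.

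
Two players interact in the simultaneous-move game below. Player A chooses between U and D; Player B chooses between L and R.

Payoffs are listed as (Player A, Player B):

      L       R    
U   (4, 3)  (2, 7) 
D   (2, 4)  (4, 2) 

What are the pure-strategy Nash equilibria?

none

(U, L): Player B prefers R (7 > 3) — not an equilibrium.
(U, R): Player A prefers D (4 > 2) — not an equilibrium.
(D, L): Player A prefers U (4 > 2) — not an equilibrium.
(D, R): Player B prefers L (4 > 2) — not an equilibrium.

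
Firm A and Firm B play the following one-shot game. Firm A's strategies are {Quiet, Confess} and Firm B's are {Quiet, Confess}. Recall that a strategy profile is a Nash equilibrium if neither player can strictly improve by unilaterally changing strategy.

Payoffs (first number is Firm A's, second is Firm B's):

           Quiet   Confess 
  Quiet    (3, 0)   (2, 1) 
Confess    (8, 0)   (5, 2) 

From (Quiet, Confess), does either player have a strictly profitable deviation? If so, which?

Firm A at (Quiet, Confess) earns 2; deviating to Confess yields 5 — a strict improvement.
Firm B earns 1; deviating to Quiet yields 0 — not better.
Only Firm A has a strictly profitable deviation.

Firm A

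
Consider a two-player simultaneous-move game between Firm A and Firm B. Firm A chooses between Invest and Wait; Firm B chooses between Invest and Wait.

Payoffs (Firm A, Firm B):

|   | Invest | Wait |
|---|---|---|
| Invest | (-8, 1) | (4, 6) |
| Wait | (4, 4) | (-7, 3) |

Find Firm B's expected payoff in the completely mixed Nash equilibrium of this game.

7/2

First find p, the probability Firm A plays Invest, from Firm B's indifference between Invest and Wait: p + 4(1−p) = 6p + 3(1−p), giving p = 1/6.
Since Firm B is indifferent in equilibrium, Firm B's expected payoff equals the payoff from either column against (1/6, 5/6). Using Invest: (1/6) + 4(5/6) = 7/2.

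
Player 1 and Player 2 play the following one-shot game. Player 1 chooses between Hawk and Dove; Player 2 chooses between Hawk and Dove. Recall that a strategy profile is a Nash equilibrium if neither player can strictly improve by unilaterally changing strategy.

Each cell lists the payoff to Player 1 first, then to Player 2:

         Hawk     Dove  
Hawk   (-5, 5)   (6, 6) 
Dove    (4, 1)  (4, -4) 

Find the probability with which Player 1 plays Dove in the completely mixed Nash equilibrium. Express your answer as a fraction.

Let p be the probability that Player 1 plays Hawk. In a completely mixed equilibrium, Player 2 must be indifferent between Hawk and Dove.
Player 2's expected payoff from Hawk is 5p + (1−p); from Dove it is 6p − 4(1−p).
Setting these equal: 4p + 1 = 10p − 4, so p = 5/6.
Therefore Player 1 plays Dove with probability 1 − 5/6 = 1/6.

1/6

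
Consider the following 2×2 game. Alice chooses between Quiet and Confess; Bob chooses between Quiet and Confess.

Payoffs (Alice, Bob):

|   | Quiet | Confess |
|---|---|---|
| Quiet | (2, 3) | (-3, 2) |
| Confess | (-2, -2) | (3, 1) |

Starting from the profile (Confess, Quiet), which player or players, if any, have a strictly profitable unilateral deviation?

Alice at (Confess, Quiet) earns -2; deviating to Quiet yields 2 — a strict improvement.
Bob earns -2; deviating to Confess yields 1 — a strict improvement.
Both Alice and Bob have strictly profitable deviations.

Both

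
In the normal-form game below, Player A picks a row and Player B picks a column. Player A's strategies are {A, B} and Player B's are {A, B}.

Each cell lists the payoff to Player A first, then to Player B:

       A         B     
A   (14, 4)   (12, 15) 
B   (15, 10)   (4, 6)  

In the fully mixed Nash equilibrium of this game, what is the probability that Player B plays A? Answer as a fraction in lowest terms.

Let y be the probability that Player B plays A. In a completely mixed equilibrium, Player A must be indifferent between A and B.
Player A's expected payoff from A is 14y + 12(1−y); from B it is 15y + 4(1−y).
Setting these equal: 2y + 12 = 11y + 4, so y = 8/9.

8/9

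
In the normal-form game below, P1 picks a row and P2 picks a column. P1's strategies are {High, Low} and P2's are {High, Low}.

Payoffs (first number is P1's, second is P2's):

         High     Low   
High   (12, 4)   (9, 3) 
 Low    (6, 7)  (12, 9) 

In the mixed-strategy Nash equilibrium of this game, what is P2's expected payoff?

5

First find p, the probability P1 plays High, from P2's indifference between High and Low: 4p + 7(1−p) = 3p + 9(1−p), giving p = 2/3.
Since P2 is indifferent in equilibrium, P2's expected payoff equals the payoff from either column against (2/3, 1/3). Using High: 4(2/3) + 7(1/3) = 5.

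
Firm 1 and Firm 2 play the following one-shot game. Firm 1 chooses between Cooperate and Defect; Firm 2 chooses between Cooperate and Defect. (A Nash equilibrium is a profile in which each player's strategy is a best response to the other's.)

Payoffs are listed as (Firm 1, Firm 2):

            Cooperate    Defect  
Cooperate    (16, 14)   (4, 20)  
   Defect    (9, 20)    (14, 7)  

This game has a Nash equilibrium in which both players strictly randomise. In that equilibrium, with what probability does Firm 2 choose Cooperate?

Let c be the probability that Firm 2 plays Cooperate. In a completely mixed equilibrium, Firm 1 must be indifferent between Cooperate and Defect.
Firm 1's expected payoff from Cooperate is 16c + 4(1−c); from Defect it is 9c + 14(1−c).
Setting these equal: 12c + 4 = −5c + 14, so c = 10/17.

10/17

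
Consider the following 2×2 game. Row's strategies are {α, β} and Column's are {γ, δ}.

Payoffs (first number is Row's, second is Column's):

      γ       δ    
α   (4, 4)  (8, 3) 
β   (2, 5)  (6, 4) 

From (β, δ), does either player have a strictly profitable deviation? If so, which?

Both

Row at (β, δ) earns 6; deviating to α yields 8 — a strict improvement.
Column earns 4; deviating to γ yields 5 — a strict improvement.
Both Row and Column have strictly profitable deviations.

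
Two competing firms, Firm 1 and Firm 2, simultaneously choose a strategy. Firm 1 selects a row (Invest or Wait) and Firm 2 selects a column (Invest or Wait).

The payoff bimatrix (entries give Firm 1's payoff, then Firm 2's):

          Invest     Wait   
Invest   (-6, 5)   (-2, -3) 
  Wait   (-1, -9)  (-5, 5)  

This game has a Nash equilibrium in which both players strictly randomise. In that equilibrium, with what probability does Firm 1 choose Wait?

Let x be the probability that Firm 1 plays Invest. In a completely mixed equilibrium, Firm 2 must be indifferent between Invest and Wait.
Firm 2's expected payoff from Invest is 5x − 9(1−x); from Wait it is −3x + 5(1−x).
Setting these equal: 14x − 9 = −8x + 5, so x = 7/11.
Therefore Firm 1 plays Wait with probability 1 − 7/11 = 4/11.

4/11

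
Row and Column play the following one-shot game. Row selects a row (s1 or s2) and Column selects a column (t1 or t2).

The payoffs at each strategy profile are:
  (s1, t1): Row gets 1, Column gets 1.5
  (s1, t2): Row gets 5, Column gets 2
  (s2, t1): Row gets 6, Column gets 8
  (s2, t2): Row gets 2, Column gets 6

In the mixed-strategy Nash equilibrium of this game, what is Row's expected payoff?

First find q, the probability Column plays t1, from Row's indifference between s1 and s2: q + 5(1−q) = 6q + 2(1−q), giving q = 3/8.
Since Row is indifferent in equilibrium, Row's expected payoff equals the payoff from either row against (3/8, 5/8). Using s1: (3/8) + 5(5/8) = 7/2.

7/2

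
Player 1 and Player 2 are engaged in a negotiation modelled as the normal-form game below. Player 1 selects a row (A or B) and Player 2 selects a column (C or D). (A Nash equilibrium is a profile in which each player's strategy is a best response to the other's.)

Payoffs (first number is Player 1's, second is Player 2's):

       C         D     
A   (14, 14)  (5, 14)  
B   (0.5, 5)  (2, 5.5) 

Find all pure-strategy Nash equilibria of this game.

(A, C): Player 1 gets 14 ≥ 0.5 from B, and Player 2 gets 14 ≥ 14 from D — Nash equilibrium.
(A, D): Player 1 gets 5 ≥ 2 from B, and Player 2 gets 14 ≥ 14 from C — Nash equilibrium.
(B, C): Player 1 prefers A (14 > 0.5); Player 2 prefers D (5.5 > 5) — not an equilibrium.
(B, D): Player 1 prefers A (5 > 2) — not an equilibrium.

(A, C) and (A, D)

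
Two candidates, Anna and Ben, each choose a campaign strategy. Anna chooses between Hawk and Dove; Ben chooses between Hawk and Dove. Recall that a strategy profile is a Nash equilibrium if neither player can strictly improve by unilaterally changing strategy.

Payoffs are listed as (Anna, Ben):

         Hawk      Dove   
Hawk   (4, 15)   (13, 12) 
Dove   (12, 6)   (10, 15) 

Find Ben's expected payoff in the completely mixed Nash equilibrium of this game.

51/4

First find x, the probability Anna plays Hawk, from Ben's indifference between Hawk and Dove: 15x + 6(1−x) = 12x + 15(1−x), giving x = 3/4.
Since Ben is indifferent in equilibrium, Ben's expected payoff equals the payoff from either column against (3/4, 1/4). Using Hawk: 15(3/4) + 6(1/4) = 51/4.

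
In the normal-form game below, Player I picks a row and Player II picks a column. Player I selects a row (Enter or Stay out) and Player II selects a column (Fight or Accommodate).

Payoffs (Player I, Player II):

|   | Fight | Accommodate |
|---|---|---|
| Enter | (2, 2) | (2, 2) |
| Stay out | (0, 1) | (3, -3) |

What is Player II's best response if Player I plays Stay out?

Fight

Against Stay out, Player II earns 1 from Fight and -3 from Accommodate.
So Fight is the best response.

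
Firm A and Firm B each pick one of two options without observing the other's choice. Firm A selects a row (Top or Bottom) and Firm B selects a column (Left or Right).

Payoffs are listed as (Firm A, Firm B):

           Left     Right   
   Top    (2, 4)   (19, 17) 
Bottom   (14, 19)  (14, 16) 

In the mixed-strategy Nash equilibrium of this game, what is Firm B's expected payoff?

259/16

First find x, the probability Firm A plays Top, from Firm B's indifference between Left and Right: 4x + 19(1−x) = 17x + 16(1−x), giving x = 3/16.
Since Firm B is indifferent in equilibrium, Firm B's expected payoff equals the payoff from either column against (3/16, 13/16). Using Left: 4(3/16) + 19(13/16) = 259/16.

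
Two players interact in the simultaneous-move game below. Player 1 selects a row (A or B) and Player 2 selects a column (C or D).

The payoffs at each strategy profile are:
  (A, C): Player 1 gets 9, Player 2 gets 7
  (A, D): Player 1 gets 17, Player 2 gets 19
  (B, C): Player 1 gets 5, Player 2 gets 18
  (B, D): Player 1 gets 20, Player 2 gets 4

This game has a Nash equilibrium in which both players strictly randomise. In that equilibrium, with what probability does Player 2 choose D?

Let q be the probability that Player 2 plays C. In a completely mixed equilibrium, Player 1 must be indifferent between A and B.
Player 1's expected payoff from A is 9q + 17(1−q); from B it is 5q + 20(1−q).
Setting these equal: −8q + 17 = −15q + 20, so q = 3/7.
Therefore Player 2 plays D with probability 1 − 3/7 = 4/7.

4/7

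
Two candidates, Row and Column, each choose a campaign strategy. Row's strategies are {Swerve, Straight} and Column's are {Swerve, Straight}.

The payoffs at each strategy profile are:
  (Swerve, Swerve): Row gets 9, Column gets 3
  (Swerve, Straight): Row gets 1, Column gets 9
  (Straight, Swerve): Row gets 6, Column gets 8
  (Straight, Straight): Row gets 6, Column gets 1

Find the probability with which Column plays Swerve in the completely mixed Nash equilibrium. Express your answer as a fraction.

Let c be the probability that Column plays Swerve. In a completely mixed equilibrium, Row must be indifferent between Swerve and Straight.
Row's expected payoff from Swerve is 9c + (1−c); from Straight it is 6c + 6(1−c).
Setting these equal: 8c + 1 = 6, so c = 5/8.

5/8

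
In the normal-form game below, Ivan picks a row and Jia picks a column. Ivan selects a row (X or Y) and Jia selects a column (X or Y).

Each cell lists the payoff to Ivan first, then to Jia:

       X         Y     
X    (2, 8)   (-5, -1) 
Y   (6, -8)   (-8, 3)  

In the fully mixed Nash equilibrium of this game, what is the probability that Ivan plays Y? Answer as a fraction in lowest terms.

Let p be the probability that Ivan plays X. In a completely mixed equilibrium, Jia must be indifferent between X and Y.
Jia's expected payoff from X is 8p − 8(1−p); from Y it is −p + 3(1−p).
Setting these equal: 16p − 8 = −4p + 3, so p = 11/20.
Therefore Ivan plays Y with probability 1 − 11/20 = 9/20.

9/20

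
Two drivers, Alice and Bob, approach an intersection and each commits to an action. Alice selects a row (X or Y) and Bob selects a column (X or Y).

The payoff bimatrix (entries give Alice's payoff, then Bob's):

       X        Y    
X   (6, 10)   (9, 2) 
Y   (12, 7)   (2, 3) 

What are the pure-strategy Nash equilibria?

(X, X): Alice prefers Y (12 > 6) — not an equilibrium.
(X, Y): Bob prefers X (10 > 2) — not an equilibrium.
(Y, X): Alice gets 12 ≥ 6 from X, and Bob gets 7 ≥ 3 from Y — Nash equilibrium.
(Y, Y): Alice prefers X (9 > 2); Bob prefers X (7 > 3) — not an equilibrium.

(Y, X)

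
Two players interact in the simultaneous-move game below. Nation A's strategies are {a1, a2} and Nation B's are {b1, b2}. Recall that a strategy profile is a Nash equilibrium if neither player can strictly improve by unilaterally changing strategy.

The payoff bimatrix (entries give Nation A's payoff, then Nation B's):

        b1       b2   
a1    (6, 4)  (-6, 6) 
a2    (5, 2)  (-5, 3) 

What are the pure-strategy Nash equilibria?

(a1, b1): Nation B prefers b2 (6 > 4) — not an equilibrium.
(a1, b2): Nation A prefers a2 (-5 > -6) — not an equilibrium.
(a2, b1): Nation A prefers a1 (6 > 5); Nation B prefers b2 (3 > 2) — not an equilibrium.
(a2, b2): Nation A gets -5 ≥ -6 from a1, and Nation B gets 3 ≥ 2 from b1 — Nash equilibrium.

(a2, b2)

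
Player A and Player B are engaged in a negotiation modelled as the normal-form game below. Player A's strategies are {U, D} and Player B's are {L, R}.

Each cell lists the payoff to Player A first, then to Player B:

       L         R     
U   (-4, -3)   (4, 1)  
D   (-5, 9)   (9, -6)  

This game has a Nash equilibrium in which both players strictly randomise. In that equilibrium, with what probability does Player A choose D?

Let r be the probability that Player A plays U. In a completely mixed equilibrium, Player B must be indifferent between L and R.
Player B's expected payoff from L is −3r + 9(1−r); from R it is r − 6(1−r).
Setting these equal: −12r + 9 = 7r − 6, so r = 15/19.
Therefore Player A plays D with probability 1 − 15/19 = 4/19.

4/19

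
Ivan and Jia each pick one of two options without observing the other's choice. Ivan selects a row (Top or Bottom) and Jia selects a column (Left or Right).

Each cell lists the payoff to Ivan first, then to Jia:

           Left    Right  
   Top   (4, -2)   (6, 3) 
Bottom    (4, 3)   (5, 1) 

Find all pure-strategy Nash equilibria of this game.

(Top, Right) and (Bottom, Left)

(Top, Left): Jia prefers Right (3 > -2) — not an equilibrium.
(Top, Right): Ivan gets 6 ≥ 5 from Bottom, and Jia gets 3 ≥ -2 from Left — Nash equilibrium.
(Bottom, Left): Ivan gets 4 ≥ 4 from Top, and Jia gets 3 ≥ 1 from Right — Nash equilibrium.
(Bottom, Right): Ivan prefers Top (6 > 5); Jia prefers Left (3 > 1) — not an equilibrium.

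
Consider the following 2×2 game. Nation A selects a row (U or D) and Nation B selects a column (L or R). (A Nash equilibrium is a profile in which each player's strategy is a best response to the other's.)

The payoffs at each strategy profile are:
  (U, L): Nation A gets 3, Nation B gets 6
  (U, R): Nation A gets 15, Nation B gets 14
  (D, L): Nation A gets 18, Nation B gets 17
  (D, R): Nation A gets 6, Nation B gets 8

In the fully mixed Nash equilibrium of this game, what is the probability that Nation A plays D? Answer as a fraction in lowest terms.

8/17

Let x be the probability that Nation A plays U. In a completely mixed equilibrium, Nation B must be indifferent between L and R.
Nation B's expected payoff from L is 6x + 17(1−x); from R it is 14x + 8(1−x).
Setting these equal: −11x + 17 = 6x + 8, so x = 9/17.
Therefore Nation A plays D with probability 1 − 9/17 = 8/17.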